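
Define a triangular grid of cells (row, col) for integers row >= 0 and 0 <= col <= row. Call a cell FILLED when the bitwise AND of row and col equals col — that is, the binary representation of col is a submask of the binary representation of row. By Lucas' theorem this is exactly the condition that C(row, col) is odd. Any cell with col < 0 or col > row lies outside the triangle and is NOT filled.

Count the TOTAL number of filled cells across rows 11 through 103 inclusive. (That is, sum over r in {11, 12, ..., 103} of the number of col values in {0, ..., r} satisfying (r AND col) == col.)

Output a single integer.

r11=1011 pc3: +8 =8
r12=1100 pc2: +4 =12
r13=1101 pc3: +8 =20
r14=1110 pc3: +8 =28
r15=1111 pc4: +16 =44
r16=10000 pc1: +2 =46
r17=10001 pc2: +4 =50
r18=10010 pc2: +4 =54
r19=10011 pc3: +8 =62
r20=10100 pc2: +4 =66
r21=10101 pc3: +8 =74
r22=10110 pc3: +8 =82
r23=10111 pc4: +16 =98
r24=11000 pc2: +4 =102
r25=11001 pc3: +8 =110
r26=11010 pc3: +8 =118
r27=11011 pc4: +16 =134
r28=11100 pc3: +8 =142
r29=11101 pc4: +16 =158
r30=11110 pc4: +16 =174
r31=11111 pc5: +32 =206
r32=100000 pc1: +2 =208
r33=100001 pc2: +4 =212
r34=100010 pc2: +4 =216
r35=100011 pc3: +8 =224
r36=100100 pc2: +4 =228
r37=100101 pc3: +8 =236
r38=100110 pc3: +8 =244
r39=100111 pc4: +16 =260
r40=101000 pc2: +4 =264
r41=101001 pc3: +8 =272
r42=101010 pc3: +8 =280
r43=101011 pc4: +16 =296
r44=101100 pc3: +8 =304
r45=101101 pc4: +16 =320
r46=101110 pc4: +16 =336
r47=101111 pc5: +32 =368
r48=110000 pc2: +4 =372
r49=110001 pc3: +8 =380
r50=110010 pc3: +8 =388
r51=110011 pc4: +16 =404
r52=110100 pc3: +8 =412
r53=110101 pc4: +16 =428
r54=110110 pc4: +16 =444
r55=110111 pc5: +32 =476
r56=111000 pc3: +8 =484
r57=111001 pc4: +16 =500
r58=111010 pc4: +16 =516
r59=111011 pc5: +32 =548
r60=111100 pc4: +16 =564
r61=111101 pc5: +32 =596
r62=111110 pc5: +32 =628
r63=111111 pc6: +64 =692
r64=1000000 pc1: +2 =694
r65=1000001 pc2: +4 =698
r66=1000010 pc2: +4 =702
r67=1000011 pc3: +8 =710
r68=1000100 pc2: +4 =714
r69=1000101 pc3: +8 =722
r70=1000110 pc3: +8 =730
r71=1000111 pc4: +16 =746
r72=1001000 pc2: +4 =750
r73=1001001 pc3: +8 =758
r74=1001010 pc3: +8 =766
r75=1001011 pc4: +16 =782
r76=1001100 pc3: +8 =790
r77=1001101 pc4: +16 =806
r78=1001110 pc4: +16 =822
r79=1001111 pc5: +32 =854
r80=1010000 pc2: +4 =858
r81=1010001 pc3: +8 =866
r82=1010010 pc3: +8 =874
r83=1010011 pc4: +16 =890
r84=1010100 pc3: +8 =898
r85=1010101 pc4: +16 =914
r86=1010110 pc4: +16 =930
r87=1010111 pc5: +32 =962
r88=1011000 pc3: +8 =970
r89=1011001 pc4: +16 =986
r90=1011010 pc4: +16 =1002
r91=1011011 pc5: +32 =1034
r92=1011100 pc4: +16 =1050
r93=1011101 pc5: +32 =1082
r94=1011110 pc5: +32 =1114
r95=1011111 pc6: +64 =1178
r96=1100000 pc2: +4 =1182
r97=1100001 pc3: +8 =1190
r98=1100010 pc3: +8 =1198
r99=1100011 pc4: +16 =1214
r100=1100100 pc3: +8 =1222
r101=1100101 pc4: +16 =1238
r102=1100110 pc4: +16 =1254
r103=1100111 pc5: +32 =1286

Answer: 1286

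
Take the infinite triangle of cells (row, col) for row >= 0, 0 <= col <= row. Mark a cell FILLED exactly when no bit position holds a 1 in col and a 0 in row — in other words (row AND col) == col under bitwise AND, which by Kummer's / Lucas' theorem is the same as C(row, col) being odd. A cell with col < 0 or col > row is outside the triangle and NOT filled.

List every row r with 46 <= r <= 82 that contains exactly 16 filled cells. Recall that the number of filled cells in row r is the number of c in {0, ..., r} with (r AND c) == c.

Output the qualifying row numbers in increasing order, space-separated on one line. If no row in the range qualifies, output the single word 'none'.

Answer: 46 51 53 54 57 58 60 71 75 77 78

Derivation:
Row r has 2^popcount(r) filled cells, so we need popcount(r) = log2(16) = 4.
Scan r = 46..82 and keep those with exactly 4 one-bits:
r=46=101110 popcount=4 -> KEEP
r=47=101111 popcount=5 -> skip
r=48=110000 popcount=2 -> skip
r=49=110001 popcount=3 -> skip
r=50=110010 popcount=3 -> skip
r=51=110011 popcount=4 -> KEEP
r=52=110100 popcount=3 -> skip
r=53=110101 popcount=4 -> KEEP
r=54=110110 popcount=4 -> KEEP
r=55=110111 popcount=5 -> skip
r=56=111000 popcount=3 -> skip
r=57=111001 popcount=4 -> KEEP
r=58=111010 popcount=4 -> KEEP
r=59=111011 popcount=5 -> skip
r=60=111100 popcount=4 -> KEEP
r=61=111101 popcount=5 -> skip
r=62=111110 popcount=5 -> skip
r=63=111111 popcount=6 -> skip
r=64=1000000 popcount=1 -> skip
r=65=1000001 popcount=2 -> skip
r=66=1000010 popcount=2 -> skip
r=67=1000011 popcount=3 -> skip
r=68=1000100 popcount=2 -> skip
r=69=1000101 popcount=3 -> skip
r=70=1000110 popcount=3 -> skip
r=71=1000111 popcount=4 -> KEEP
r=72=1001000 popcount=2 -> skip
r=73=1001001 popcount=3 -> skip
r=74=1001010 popcount=3 -> skip
r=75=1001011 popcount=4 -> KEEP
r=76=1001100 popcount=3 -> skip
r=77=1001101 popcount=4 -> KEEP
r=78=1001110 popcount=4 -> KEEP
r=79=1001111 popcount=5 -> skip
r=80=1010000 popcount=2 -> skip
r=81=1010001 popcount=3 -> skip
r=82=1010010 popcount=3 -> skip
Kept rows: 46 51 53 54 57 58 60 71 75 77 78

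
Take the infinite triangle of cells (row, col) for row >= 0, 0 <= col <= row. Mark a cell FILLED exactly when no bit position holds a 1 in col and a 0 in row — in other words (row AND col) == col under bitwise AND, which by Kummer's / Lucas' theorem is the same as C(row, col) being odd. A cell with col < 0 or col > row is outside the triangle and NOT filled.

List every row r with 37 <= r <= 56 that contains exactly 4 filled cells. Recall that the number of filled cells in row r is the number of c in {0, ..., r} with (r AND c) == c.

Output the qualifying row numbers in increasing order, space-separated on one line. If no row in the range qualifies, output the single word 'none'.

Answer: 40 48

Derivation:
Row r has 2^popcount(r) filled cells, so we need popcount(r) = log2(4) = 2.
Scan r = 37..56 and keep those with exactly 2 one-bits:
r=37=100101 popcount=3 -> skip
r=38=100110 popcount=3 -> skip
r=39=100111 popcount=4 -> skip
r=40=101000 popcount=2 -> KEEP
r=41=101001 popcount=3 -> skip
r=42=101010 popcount=3 -> skip
r=43=101011 popcount=4 -> skip
r=44=101100 popcount=3 -> skip
r=45=101101 popcount=4 -> skip
r=46=101110 popcount=4 -> skip
r=47=101111 popcount=5 -> skip
r=48=110000 popcount=2 -> KEEP
r=49=110001 popcount=3 -> skip
r=50=110010 popcount=3 -> skip
r=51=110011 popcount=4 -> skip
r=52=110100 popcount=3 -> skip
r=53=110101 popcount=4 -> skip
r=54=110110 popcount=4 -> skip
r=55=110111 popcount=5 -> skip
r=56=111000 popcount=3 -> skip
Kept rows: 40 48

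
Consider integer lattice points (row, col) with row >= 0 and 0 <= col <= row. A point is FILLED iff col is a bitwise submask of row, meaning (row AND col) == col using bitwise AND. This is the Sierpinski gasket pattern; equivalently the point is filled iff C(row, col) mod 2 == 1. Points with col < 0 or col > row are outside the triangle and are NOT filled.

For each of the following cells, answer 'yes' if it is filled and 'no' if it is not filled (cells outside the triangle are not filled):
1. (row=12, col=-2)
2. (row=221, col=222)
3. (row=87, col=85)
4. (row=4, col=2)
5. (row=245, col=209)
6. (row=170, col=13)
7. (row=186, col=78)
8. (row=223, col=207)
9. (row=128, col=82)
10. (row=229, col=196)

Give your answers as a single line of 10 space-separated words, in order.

Answer: no no yes no yes no no yes no yes

Derivation:
(12,-2): col outside [0, 12] -> not filled
(221,222): col outside [0, 221] -> not filled
(87,85): row=0b1010111, col=0b1010101, row AND col = 0b1010101 = 85; 85 == 85 -> filled
(4,2): row=0b100, col=0b10, row AND col = 0b0 = 0; 0 != 2 -> empty
(245,209): row=0b11110101, col=0b11010001, row AND col = 0b11010001 = 209; 209 == 209 -> filled
(170,13): row=0b10101010, col=0b1101, row AND col = 0b1000 = 8; 8 != 13 -> empty
(186,78): row=0b10111010, col=0b1001110, row AND col = 0b1010 = 10; 10 != 78 -> empty
(223,207): row=0b11011111, col=0b11001111, row AND col = 0b11001111 = 207; 207 == 207 -> filled
(128,82): row=0b10000000, col=0b1010010, row AND col = 0b0 = 0; 0 != 82 -> empty
(229,196): row=0b11100101, col=0b11000100, row AND col = 0b11000100 = 196; 196 == 196 -> filled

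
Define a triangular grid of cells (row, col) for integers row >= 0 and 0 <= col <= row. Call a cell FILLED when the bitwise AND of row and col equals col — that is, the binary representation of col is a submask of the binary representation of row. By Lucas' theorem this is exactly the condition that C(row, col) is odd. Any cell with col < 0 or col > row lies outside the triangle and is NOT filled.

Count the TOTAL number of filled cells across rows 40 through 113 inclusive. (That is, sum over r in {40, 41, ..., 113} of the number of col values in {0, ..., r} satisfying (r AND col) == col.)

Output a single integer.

Answer: 1266

Derivation:
r40=101000 pc2: +4 =4
r41=101001 pc3: +8 =12
r42=101010 pc3: +8 =20
r43=101011 pc4: +16 =36
r44=101100 pc3: +8 =44
r45=101101 pc4: +16 =60
r46=101110 pc4: +16 =76
r47=101111 pc5: +32 =108
r48=110000 pc2: +4 =112
r49=110001 pc3: +8 =120
r50=110010 pc3: +8 =128
r51=110011 pc4: +16 =144
r52=110100 pc3: +8 =152
r53=110101 pc4: +16 =168
r54=110110 pc4: +16 =184
r55=110111 pc5: +32 =216
r56=111000 pc3: +8 =224
r57=111001 pc4: +16 =240
r58=111010 pc4: +16 =256
r59=111011 pc5: +32 =288
r60=111100 pc4: +16 =304
r61=111101 pc5: +32 =336
r62=111110 pc5: +32 =368
r63=111111 pc6: +64 =432
r64=1000000 pc1: +2 =434
r65=1000001 pc2: +4 =438
r66=1000010 pc2: +4 =442
r67=1000011 pc3: +8 =450
r68=1000100 pc2: +4 =454
r69=1000101 pc3: +8 =462
r70=1000110 pc3: +8 =470
r71=1000111 pc4: +16 =486
r72=1001000 pc2: +4 =490
r73=1001001 pc3: +8 =498
r74=1001010 pc3: +8 =506
r75=1001011 pc4: +16 =522
r76=1001100 pc3: +8 =530
r77=1001101 pc4: +16 =546
r78=1001110 pc4: +16 =562
r79=1001111 pc5: +32 =594
r80=1010000 pc2: +4 =598
r81=1010001 pc3: +8 =606
r82=1010010 pc3: +8 =614
r83=1010011 pc4: +16 =630
r84=1010100 pc3: +8 =638
r85=1010101 pc4: +16 =654
r86=1010110 pc4: +16 =670
r87=1010111 pc5: +32 =702
r88=1011000 pc3: +8 =710
r89=1011001 pc4: +16 =726
r90=1011010 pc4: +16 =742
r91=1011011 pc5: +32 =774
r92=1011100 pc4: +16 =790
r93=1011101 pc5: +32 =822
r94=1011110 pc5: +32 =854
r95=1011111 pc6: +64 =918
r96=1100000 pc2: +4 =922
r97=1100001 pc3: +8 =930
r98=1100010 pc3: +8 =938
r99=1100011 pc4: +16 =954
r100=1100100 pc3: +8 =962
r101=1100101 pc4: +16 =978
r102=1100110 pc4: +16 =994
r103=1100111 pc5: +32 =1026
r104=1101000 pc3: +8 =1034
r105=1101001 pc4: +16 =1050
r106=1101010 pc4: +16 =1066
r107=1101011 pc5: +32 =1098
r108=1101100 pc4: +16 =1114
r109=1101101 pc5: +32 =1146
r110=1101110 pc5: +32 =1178
r111=1101111 pc6: +64 =1242
r112=1110000 pc3: +8 =1250
r113=1110001 pc4: +16 =1266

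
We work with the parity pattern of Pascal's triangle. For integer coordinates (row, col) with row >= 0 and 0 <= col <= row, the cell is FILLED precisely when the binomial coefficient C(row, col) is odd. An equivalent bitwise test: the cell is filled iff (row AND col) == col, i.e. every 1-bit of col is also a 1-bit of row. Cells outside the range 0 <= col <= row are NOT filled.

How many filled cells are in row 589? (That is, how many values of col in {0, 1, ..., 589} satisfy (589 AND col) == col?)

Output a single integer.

Answer: 32

Derivation:
589 in binary = 1001001101
popcount(589) = number of 1-bits in 1001001101 = 5
A col c satisfies (589 AND c) == c iff every set bit of c is also set in 589; each of the 5 set bits of 589 can independently be on or off in c.
count = 2^5 = 32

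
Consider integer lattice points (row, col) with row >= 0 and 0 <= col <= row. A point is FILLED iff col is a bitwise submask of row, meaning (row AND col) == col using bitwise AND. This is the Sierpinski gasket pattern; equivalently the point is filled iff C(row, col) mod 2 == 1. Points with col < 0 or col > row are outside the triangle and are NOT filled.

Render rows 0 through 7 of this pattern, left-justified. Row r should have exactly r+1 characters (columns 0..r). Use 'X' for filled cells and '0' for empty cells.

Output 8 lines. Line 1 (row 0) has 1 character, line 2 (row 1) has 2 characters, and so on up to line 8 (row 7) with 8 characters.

Answer: X
XX
X0X
XXXX
X000X
XX00XX
X0X0X0X
XXXXXXXX

Derivation:
r0=0: X
r1=1: XX
r2=10: X0X
r3=11: XXXX
r4=100: X000X
r5=101: XX00XX
r6=110: X0X0X0X
r7=111: XXXXXXXX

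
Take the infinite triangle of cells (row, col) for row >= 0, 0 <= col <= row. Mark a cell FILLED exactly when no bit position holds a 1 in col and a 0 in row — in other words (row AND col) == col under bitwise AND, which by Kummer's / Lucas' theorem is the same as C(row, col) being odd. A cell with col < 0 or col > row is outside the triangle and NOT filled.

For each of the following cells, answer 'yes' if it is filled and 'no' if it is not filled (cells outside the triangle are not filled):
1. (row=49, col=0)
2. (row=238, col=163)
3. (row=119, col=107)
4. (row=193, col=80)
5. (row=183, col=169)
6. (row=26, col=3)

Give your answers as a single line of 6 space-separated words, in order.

(49,0): row=0b110001, col=0b0, row AND col = 0b0 = 0; 0 == 0 -> filled
(238,163): row=0b11101110, col=0b10100011, row AND col = 0b10100010 = 162; 162 != 163 -> empty
(119,107): row=0b1110111, col=0b1101011, row AND col = 0b1100011 = 99; 99 != 107 -> empty
(193,80): row=0b11000001, col=0b1010000, row AND col = 0b1000000 = 64; 64 != 80 -> empty
(183,169): row=0b10110111, col=0b10101001, row AND col = 0b10100001 = 161; 161 != 169 -> empty
(26,3): row=0b11010, col=0b11, row AND col = 0b10 = 2; 2 != 3 -> empty

Answer: yes no no no no no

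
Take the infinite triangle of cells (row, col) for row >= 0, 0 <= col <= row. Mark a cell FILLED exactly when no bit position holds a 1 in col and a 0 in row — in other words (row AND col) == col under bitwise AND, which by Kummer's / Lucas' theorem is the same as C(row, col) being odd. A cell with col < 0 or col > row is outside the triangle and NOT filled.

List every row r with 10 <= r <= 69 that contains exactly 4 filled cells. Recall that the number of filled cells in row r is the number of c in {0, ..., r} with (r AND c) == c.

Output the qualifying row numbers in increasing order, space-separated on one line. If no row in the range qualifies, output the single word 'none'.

Answer: 10 12 17 18 20 24 33 34 36 40 48 65 66 68

Derivation:
Row r has 2^popcount(r) filled cells, so we need popcount(r) = log2(4) = 2.
Scan r = 10..69 and keep those with exactly 2 one-bits:
r=10=1010 popcount=2 -> KEEP
r=11=1011 popcount=3 -> skip
r=12=1100 popcount=2 -> KEEP
r=13=1101 popcount=3 -> skip
r=14=1110 popcount=3 -> skip
r=15=1111 popcount=4 -> skip
r=16=10000 popcount=1 -> skip
r=17=10001 popcount=2 -> KEEP
r=18=10010 popcount=2 -> KEEP
r=19=10011 popcount=3 -> skip
r=20=10100 popcount=2 -> KEEP
r=21=10101 popcount=3 -> skip
r=22=10110 popcount=3 -> skip
r=23=10111 popcount=4 -> skip
r=24=11000 popcount=2 -> KEEP
r=25=11001 popcount=3 -> skip
r=26=11010 popcount=3 -> skip
r=27=11011 popcount=4 -> skip
r=28=11100 popcount=3 -> skip
r=29=11101 popcount=4 -> skip
r=30=11110 popcount=4 -> skip
r=31=11111 popcount=5 -> skip
r=32=100000 popcount=1 -> skip
r=33=100001 popcount=2 -> KEEP
r=34=100010 popcount=2 -> KEEP
r=35=100011 popcount=3 -> skip
r=36=100100 popcount=2 -> KEEP
r=37=100101 popcount=3 -> skip
r=38=100110 popcount=3 -> skip
r=39=100111 popcount=4 -> skip
r=40=101000 popcount=2 -> KEEP
r=41=101001 popcount=3 -> skip
r=42=101010 popcount=3 -> skip
r=43=101011 popcount=4 -> skip
r=44=101100 popcount=3 -> skip
r=45=101101 popcount=4 -> skip
r=46=101110 popcount=4 -> skip
r=47=101111 popcount=5 -> skip
r=48=110000 popcount=2 -> KEEP
r=49=110001 popcount=3 -> skip
r=50=110010 popcount=3 -> skip
r=51=110011 popcount=4 -> skip
r=52=110100 popcount=3 -> skip
r=53=110101 popcount=4 -> skip
r=54=110110 popcount=4 -> skip
r=55=110111 popcount=5 -> skip
r=56=111000 popcount=3 -> skip
r=57=111001 popcount=4 -> skip
r=58=111010 popcount=4 -> skip
r=59=111011 popcount=5 -> skip
r=60=111100 popcount=4 -> skip
r=61=111101 popcount=5 -> skip
r=62=111110 popcount=5 -> skip
r=63=111111 popcount=6 -> skip
r=64=1000000 popcount=1 -> skip
r=65=1000001 popcount=2 -> KEEP
r=66=1000010 popcount=2 -> KEEP
r=67=1000011 popcount=3 -> skip
r=68=1000100 popcount=2 -> KEEP
r=69=1000101 popcount=3 -> skip
Kept rows: 10 12 17 18 20 24 33 34 36 40 48 65 66 68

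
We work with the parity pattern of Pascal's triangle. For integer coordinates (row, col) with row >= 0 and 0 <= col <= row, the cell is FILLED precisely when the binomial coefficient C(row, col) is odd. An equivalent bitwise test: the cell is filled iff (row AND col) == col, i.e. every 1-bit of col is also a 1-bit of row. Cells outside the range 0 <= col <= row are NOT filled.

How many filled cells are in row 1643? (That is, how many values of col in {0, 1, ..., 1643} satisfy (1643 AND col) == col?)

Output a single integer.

Answer: 128

Derivation:
1643 in binary = 11001101011
popcount(1643) = number of 1-bits in 11001101011 = 7
A col c satisfies (1643 AND c) == c iff every set bit of c is also set in 1643; each of the 7 set bits of 1643 can independently be on or off in c.
count = 2^7 = 128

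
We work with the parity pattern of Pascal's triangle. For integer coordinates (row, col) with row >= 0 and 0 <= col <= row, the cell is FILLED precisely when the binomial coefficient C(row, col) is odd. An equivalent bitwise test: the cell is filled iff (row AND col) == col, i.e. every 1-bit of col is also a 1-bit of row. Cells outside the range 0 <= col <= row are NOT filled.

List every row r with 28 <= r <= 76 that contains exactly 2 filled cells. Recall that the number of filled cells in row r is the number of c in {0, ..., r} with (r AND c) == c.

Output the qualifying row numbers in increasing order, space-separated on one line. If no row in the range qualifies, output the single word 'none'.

Answer: 32 64

Derivation:
Row r has 2^popcount(r) filled cells, so we need popcount(r) = log2(2) = 1.
Scan r = 28..76 and keep those with exactly 1 one-bits:
r=28=11100 popcount=3 -> skip
r=29=11101 popcount=4 -> skip
r=30=11110 popcount=4 -> skip
r=31=11111 popcount=5 -> skip
r=32=100000 popcount=1 -> KEEP
r=33=100001 popcount=2 -> skip
r=34=100010 popcount=2 -> skip
r=35=100011 popcount=3 -> skip
r=36=100100 popcount=2 -> skip
r=37=100101 popcount=3 -> skip
r=38=100110 popcount=3 -> skip
r=39=100111 popcount=4 -> skip
r=40=101000 popcount=2 -> skip
r=41=101001 popcount=3 -> skip
r=42=101010 popcount=3 -> skip
r=43=101011 popcount=4 -> skip
r=44=101100 popcount=3 -> skip
r=45=101101 popcount=4 -> skip
r=46=101110 popcount=4 -> skip
r=47=101111 popcount=5 -> skip
r=48=110000 popcount=2 -> skip
r=49=110001 popcount=3 -> skip
r=50=110010 popcount=3 -> skip
r=51=110011 popcount=4 -> skip
r=52=110100 popcount=3 -> skip
r=53=110101 popcount=4 -> skip
r=54=110110 popcount=4 -> skip
r=55=110111 popcount=5 -> skip
r=56=111000 popcount=3 -> skip
r=57=111001 popcount=4 -> skip
r=58=111010 popcount=4 -> skip
r=59=111011 popcount=5 -> skip
r=60=111100 popcount=4 -> skip
r=61=111101 popcount=5 -> skip
r=62=111110 popcount=5 -> skip
r=63=111111 popcount=6 -> skip
r=64=1000000 popcount=1 -> KEEP
r=65=1000001 popcount=2 -> skip
r=66=1000010 popcount=2 -> skip
r=67=1000011 popcount=3 -> skip
r=68=1000100 popcount=2 -> skip
r=69=1000101 popcount=3 -> skip
r=70=1000110 popcount=3 -> skip
r=71=1000111 popcount=4 -> skip
r=72=1001000 popcount=2 -> skip
r=73=1001001 popcount=3 -> skip
r=74=1001010 popcount=3 -> skip
r=75=1001011 popcount=4 -> skip
r=76=1001100 popcount=3 -> skip
Kept rows: 32 64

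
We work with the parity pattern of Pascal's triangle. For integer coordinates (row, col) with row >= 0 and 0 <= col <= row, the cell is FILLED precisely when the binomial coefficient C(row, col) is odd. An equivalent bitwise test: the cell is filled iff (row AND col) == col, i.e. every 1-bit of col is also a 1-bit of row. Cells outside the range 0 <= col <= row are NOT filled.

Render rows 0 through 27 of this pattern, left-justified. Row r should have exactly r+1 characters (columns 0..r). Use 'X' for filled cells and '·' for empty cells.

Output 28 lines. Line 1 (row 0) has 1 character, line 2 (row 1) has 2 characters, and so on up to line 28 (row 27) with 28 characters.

Answer: X
XX
X·X
XXXX
X···X
XX··XX
X·X·X·X
XXXXXXXX
X·······X
XX······XX
X·X·····X·X
XXXX····XXXX
X···X···X···X
XX··XX··XX··XX
X·X·X·X·X·X·X·X
XXXXXXXXXXXXXXXX
X···············X
XX··············XX
X·X·············X·X
XXXX············XXXX
X···X···········X···X
XX··XX··········XX··XX
X·X·X·X·········X·X·X·X
XXXXXXXX········XXXXXXXX
X·······X·······X·······X
XX······XX······XX······XX
X·X·····X·X·····X·X·····X·X
XXXX····XXXX····XXXX····XXXX

Derivation:
r0=0: X
r1=1: XX
r2=10: X·X
r3=11: XXXX
r4=100: X···X
r5=101: XX··XX
r6=110: X·X·X·X
r7=111: XXXXXXXX
r8=1000: X·······X
r9=1001: XX······XX
r10=1010: X·X·····X·X
r11=1011: XXXX····XXXX
r12=1100: X···X···X···X
r13=1101: XX··XX··XX··XX
r14=1110: X·X·X·X·X·X·X·X
r15=1111: XXXXXXXXXXXXXXXX
r16=10000: X···············X
r17=10001: XX··············XX
r18=10010: X·X·············X·X
r19=10011: XXXX············XXXX
r20=10100: X···X···········X···X
r21=10101: XX··XX··········XX··XX
r22=10110: X·X·X·X·········X·X·X·X
r23=10111: XXXXXXXX········XXXXXXXX
r24=11000: X·······X·······X·······X
r25=11001: XX······XX······XX······XX
r26=11010: X·X·····X·X·····X·X·····X·X
r27=11011: XXXX····XXXX····XXXX····XXXX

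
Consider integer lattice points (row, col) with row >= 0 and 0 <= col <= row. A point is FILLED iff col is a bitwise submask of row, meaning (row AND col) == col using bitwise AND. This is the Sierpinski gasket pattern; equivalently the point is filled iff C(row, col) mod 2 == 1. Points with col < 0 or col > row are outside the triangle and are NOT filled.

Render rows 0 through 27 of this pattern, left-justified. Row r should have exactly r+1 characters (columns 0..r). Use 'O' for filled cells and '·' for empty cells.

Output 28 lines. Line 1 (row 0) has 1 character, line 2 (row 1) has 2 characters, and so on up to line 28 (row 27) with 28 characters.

Answer: O
OO
O·O
OOOO
O···O
OO··OO
O·O·O·O
OOOOOOOO
O·······O
OO······OO
O·O·····O·O
OOOO····OOOO
O···O···O···O
OO··OO··OO··OO
O·O·O·O·O·O·O·O
OOOOOOOOOOOOOOOO
O···············O
OO··············OO
O·O·············O·O
OOOO············OOOO
O···O···········O···O
OO··OO··········OO··OO
O·O·O·O·········O·O·O·O
OOOOOOOO········OOOOOOOO
O·······O·······O·······O
OO······OO······OO······OO
O·O·····O·O·····O·O·····O·O
OOOO····OOOO····OOOO····OOOO

Derivation:
r0=0: O
r1=1: OO
r2=10: O·O
r3=11: OOOO
r4=100: O···O
r5=101: OO··OO
r6=110: O·O·O·O
r7=111: OOOOOOOO
r8=1000: O·······O
r9=1001: OO······OO
r10=1010: O·O·····O·O
r11=1011: OOOO····OOOO
r12=1100: O···O···O···O
r13=1101: OO··OO··OO··OO
r14=1110: O·O·O·O·O·O·O·O
r15=1111: OOOOOOOOOOOOOOOO
r16=10000: O···············O
r17=10001: OO··············OO
r18=10010: O·O·············O·O
r19=10011: OOOO············OOOO
r20=10100: O···O···········O···O
r21=10101: OO··OO··········OO··OO
r22=10110: O·O·O·O·········O·O·O·O
r23=10111: OOOOOOOO········OOOOOOOO
r24=11000: O·······O·······O·······O
r25=11001: OO······OO······OO······OO
r26=11010: O·O·····O·O·····O·O·····O·O
r27=11011: OOOO····OOOO····OOOO····OOOO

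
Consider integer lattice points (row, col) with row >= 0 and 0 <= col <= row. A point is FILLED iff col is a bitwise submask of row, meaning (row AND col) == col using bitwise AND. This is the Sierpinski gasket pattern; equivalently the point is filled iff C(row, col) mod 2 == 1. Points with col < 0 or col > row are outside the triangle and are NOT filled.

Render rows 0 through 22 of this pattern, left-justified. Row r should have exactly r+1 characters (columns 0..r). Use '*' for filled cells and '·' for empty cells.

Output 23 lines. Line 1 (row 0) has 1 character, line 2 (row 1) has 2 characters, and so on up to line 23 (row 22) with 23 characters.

Answer: *
**
*·*
****
*···*
**··**
*·*·*·*
********
*·······*
**······**
*·*·····*·*
****····****
*···*···*···*
**··**··**··**
*·*·*·*·*·*·*·*
****************
*···············*
**··············**
*·*·············*·*
****············****
*···*···········*···*
**··**··········**··**
*·*·*·*·········*·*·*·*

Derivation:
r0=0: *
r1=1: **
r2=10: *·*
r3=11: ****
r4=100: *···*
r5=101: **··**
r6=110: *·*·*·*
r7=111: ********
r8=1000: *·······*
r9=1001: **······**
r10=1010: *·*·····*·*
r11=1011: ****····****
r12=1100: *···*···*···*
r13=1101: **··**··**··**
r14=1110: *·*·*·*·*·*·*·*
r15=1111: ****************
r16=10000: *···············*
r17=10001: **··············**
r18=10010: *·*·············*·*
r19=10011: ****············****
r20=10100: *···*···········*···*
r21=10101: **··**··········**··**
r22=10110: *·*·*·*·········*·*·*·*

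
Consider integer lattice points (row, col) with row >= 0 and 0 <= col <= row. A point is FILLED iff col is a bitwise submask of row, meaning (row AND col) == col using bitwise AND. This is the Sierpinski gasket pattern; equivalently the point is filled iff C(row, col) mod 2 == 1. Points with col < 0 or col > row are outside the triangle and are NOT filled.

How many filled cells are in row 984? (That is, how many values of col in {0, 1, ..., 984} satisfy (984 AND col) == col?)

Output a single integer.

984 in binary = 1111011000
popcount(984) = number of 1-bits in 1111011000 = 6
A col c satisfies (984 AND c) == c iff every set bit of c is also set in 984; each of the 6 set bits of 984 can independently be on or off in c.
count = 2^6 = 64

Answer: 64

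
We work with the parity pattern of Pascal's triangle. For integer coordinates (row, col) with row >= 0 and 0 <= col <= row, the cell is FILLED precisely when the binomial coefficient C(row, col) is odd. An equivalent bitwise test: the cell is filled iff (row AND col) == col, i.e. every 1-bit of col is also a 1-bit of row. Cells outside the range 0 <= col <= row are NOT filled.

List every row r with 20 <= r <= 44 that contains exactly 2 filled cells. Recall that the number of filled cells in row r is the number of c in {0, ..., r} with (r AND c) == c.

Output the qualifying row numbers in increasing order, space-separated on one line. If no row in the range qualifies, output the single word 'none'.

Answer: 32

Derivation:
Row r has 2^popcount(r) filled cells, so we need popcount(r) = log2(2) = 1.
Scan r = 20..44 and keep those with exactly 1 one-bits:
r=20=10100 popcount=2 -> skip
r=21=10101 popcount=3 -> skip
r=22=10110 popcount=3 -> skip
r=23=10111 popcount=4 -> skip
r=24=11000 popcount=2 -> skip
r=25=11001 popcount=3 -> skip
r=26=11010 popcount=3 -> skip
r=27=11011 popcount=4 -> skip
r=28=11100 popcount=3 -> skip
r=29=11101 popcount=4 -> skip
r=30=11110 popcount=4 -> skip
r=31=11111 popcount=5 -> skip
r=32=100000 popcount=1 -> KEEP
r=33=100001 popcount=2 -> skip
r=34=100010 popcount=2 -> skip
r=35=100011 popcount=3 -> skip
r=36=100100 popcount=2 -> skip
r=37=100101 popcount=3 -> skip
r=38=100110 popcount=3 -> skip
r=39=100111 popcount=4 -> skip
r=40=101000 popcount=2 -> skip
r=41=101001 popcount=3 -> skip
r=42=101010 popcount=3 -> skip
r=43=101011 popcount=4 -> skip
r=44=101100 popcount=3 -> skip
Kept rows: 32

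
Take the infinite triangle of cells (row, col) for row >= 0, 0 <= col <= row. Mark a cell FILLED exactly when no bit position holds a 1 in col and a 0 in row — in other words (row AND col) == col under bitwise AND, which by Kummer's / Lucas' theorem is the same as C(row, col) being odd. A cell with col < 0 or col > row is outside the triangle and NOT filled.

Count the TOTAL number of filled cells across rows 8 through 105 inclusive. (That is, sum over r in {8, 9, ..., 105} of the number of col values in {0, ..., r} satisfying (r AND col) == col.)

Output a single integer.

Answer: 1320

Derivation:
r8=1000 pc1: +2 =2
r9=1001 pc2: +4 =6
r10=1010 pc2: +4 =10
r11=1011 pc3: +8 =18
r12=1100 pc2: +4 =22
r13=1101 pc3: +8 =30
r14=1110 pc3: +8 =38
r15=1111 pc4: +16 =54
r16=10000 pc1: +2 =56
r17=10001 pc2: +4 =60
r18=10010 pc2: +4 =64
r19=10011 pc3: +8 =72
r20=10100 pc2: +4 =76
r21=10101 pc3: +8 =84
r22=10110 pc3: +8 =92
r23=10111 pc4: +16 =108
r24=11000 pc2: +4 =112
r25=11001 pc3: +8 =120
r26=11010 pc3: +8 =128
r27=11011 pc4: +16 =144
r28=11100 pc3: +8 =152
r29=11101 pc4: +16 =168
r30=11110 pc4: +16 =184
r31=11111 pc5: +32 =216
r32=100000 pc1: +2 =218
r33=100001 pc2: +4 =222
r34=100010 pc2: +4 =226
r35=100011 pc3: +8 =234
r36=100100 pc2: +4 =238
r37=100101 pc3: +8 =246
r38=100110 pc3: +8 =254
r39=100111 pc4: +16 =270
r40=101000 pc2: +4 =274
r41=101001 pc3: +8 =282
r42=101010 pc3: +8 =290
r43=101011 pc4: +16 =306
r44=101100 pc3: +8 =314
r45=101101 pc4: +16 =330
r46=101110 pc4: +16 =346
r47=101111 pc5: +32 =378
r48=110000 pc2: +4 =382
r49=110001 pc3: +8 =390
r50=110010 pc3: +8 =398
r51=110011 pc4: +16 =414
r52=110100 pc3: +8 =422
r53=110101 pc4: +16 =438
r54=110110 pc4: +16 =454
r55=110111 pc5: +32 =486
r56=111000 pc3: +8 =494
r57=111001 pc4: +16 =510
r58=111010 pc4: +16 =526
r59=111011 pc5: +32 =558
r60=111100 pc4: +16 =574
r61=111101 pc5: +32 =606
r62=111110 pc5: +32 =638
r63=111111 pc6: +64 =702
r64=1000000 pc1: +2 =704
r65=1000001 pc2: +4 =708
r66=1000010 pc2: +4 =712
r67=1000011 pc3: +8 =720
r68=1000100 pc2: +4 =724
r69=1000101 pc3: +8 =732
r70=1000110 pc3: +8 =740
r71=1000111 pc4: +16 =756
r72=1001000 pc2: +4 =760
r73=1001001 pc3: +8 =768
r74=1001010 pc3: +8 =776
r75=1001011 pc4: +16 =792
r76=1001100 pc3: +8 =800
r77=1001101 pc4: +16 =816
r78=1001110 pc4: +16 =832
r79=1001111 pc5: +32 =864
r80=1010000 pc2: +4 =868
r81=1010001 pc3: +8 =876
r82=1010010 pc3: +8 =884
r83=1010011 pc4: +16 =900
r84=1010100 pc3: +8 =908
r85=1010101 pc4: +16 =924
r86=1010110 pc4: +16 =940
r87=1010111 pc5: +32 =972
r88=1011000 pc3: +8 =980
r89=1011001 pc4: +16 =996
r90=1011010 pc4: +16 =1012
r91=1011011 pc5: +32 =1044
r92=1011100 pc4: +16 =1060
r93=1011101 pc5: +32 =1092
r94=1011110 pc5: +32 =1124
r95=1011111 pc6: +64 =1188
r96=1100000 pc2: +4 =1192
r97=1100001 pc3: +8 =1200
r98=1100010 pc3: +8 =1208
r99=1100011 pc4: +16 =1224
r100=1100100 pc3: +8 =1232
r101=1100101 pc4: +16 =1248
r102=1100110 pc4: +16 =1264
r103=1100111 pc5: +32 =1296
r104=1101000 pc3: +8 =1304
r105=1101001 pc4: +16 =1320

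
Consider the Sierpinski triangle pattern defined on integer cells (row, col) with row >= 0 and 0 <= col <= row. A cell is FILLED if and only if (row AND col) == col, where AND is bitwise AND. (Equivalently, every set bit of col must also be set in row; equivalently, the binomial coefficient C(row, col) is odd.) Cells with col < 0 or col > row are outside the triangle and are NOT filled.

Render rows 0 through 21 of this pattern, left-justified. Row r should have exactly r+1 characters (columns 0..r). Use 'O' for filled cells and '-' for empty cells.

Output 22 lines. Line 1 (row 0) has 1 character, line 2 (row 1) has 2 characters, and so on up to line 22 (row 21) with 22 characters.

r0=0: O
r1=1: OO
r2=10: O-O
r3=11: OOOO
r4=100: O---O
r5=101: OO--OO
r6=110: O-O-O-O
r7=111: OOOOOOOO
r8=1000: O-------O
r9=1001: OO------OO
r10=1010: O-O-----O-O
r11=1011: OOOO----OOOO
r12=1100: O---O---O---O
r13=1101: OO--OO--OO--OO
r14=1110: O-O-O-O-O-O-O-O
r15=1111: OOOOOOOOOOOOOOOO
r16=10000: O---------------O
r17=10001: OO--------------OO
r18=10010: O-O-------------O-O
r19=10011: OOOO------------OOOO
r20=10100: O---O-----------O---O
r21=10101: OO--OO----------OO--OO

Answer: O
OO
O-O
OOOO
O---O
OO--OO
O-O-O-O
OOOOOOOO
O-------O
OO------OO
O-O-----O-O
OOOO----OOOO
O---O---O---O
OO--OO--OO--OO
O-O-O-O-O-O-O-O
OOOOOOOOOOOOOOOO
O---------------O
OO--------------OO
O-O-------------O-O
OOOO------------OOOO
O---O-----------O---O
OO--OO----------OO--OO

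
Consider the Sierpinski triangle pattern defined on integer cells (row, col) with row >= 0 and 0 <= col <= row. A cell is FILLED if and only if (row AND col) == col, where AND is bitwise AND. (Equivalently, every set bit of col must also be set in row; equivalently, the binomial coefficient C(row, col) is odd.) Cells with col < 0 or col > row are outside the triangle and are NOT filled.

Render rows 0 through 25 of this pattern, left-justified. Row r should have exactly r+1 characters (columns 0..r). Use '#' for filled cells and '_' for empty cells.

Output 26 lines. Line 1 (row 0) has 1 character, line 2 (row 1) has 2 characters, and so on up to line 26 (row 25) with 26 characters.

Answer: #
##
#_#
####
#___#
##__##
#_#_#_#
########
#_______#
##______##
#_#_____#_#
####____####
#___#___#___#
##__##__##__##
#_#_#_#_#_#_#_#
################
#_______________#
##______________##
#_#_____________#_#
####____________####
#___#___________#___#
##__##__________##__##
#_#_#_#_________#_#_#_#
########________########
#_______#_______#_______#
##______##______##______##

Derivation:
r0=0: #
r1=1: ##
r2=10: #_#
r3=11: ####
r4=100: #___#
r5=101: ##__##
r6=110: #_#_#_#
r7=111: ########
r8=1000: #_______#
r9=1001: ##______##
r10=1010: #_#_____#_#
r11=1011: ####____####
r12=1100: #___#___#___#
r13=1101: ##__##__##__##
r14=1110: #_#_#_#_#_#_#_#
r15=1111: ################
r16=10000: #_______________#
r17=10001: ##______________##
r18=10010: #_#_____________#_#
r19=10011: ####____________####
r20=10100: #___#___________#___#
r21=10101: ##__##__________##__##
r22=10110: #_#_#_#_________#_#_#_#
r23=10111: ########________########
r24=11000: #_______#_______#_______#
r25=11001: ##______##______##______##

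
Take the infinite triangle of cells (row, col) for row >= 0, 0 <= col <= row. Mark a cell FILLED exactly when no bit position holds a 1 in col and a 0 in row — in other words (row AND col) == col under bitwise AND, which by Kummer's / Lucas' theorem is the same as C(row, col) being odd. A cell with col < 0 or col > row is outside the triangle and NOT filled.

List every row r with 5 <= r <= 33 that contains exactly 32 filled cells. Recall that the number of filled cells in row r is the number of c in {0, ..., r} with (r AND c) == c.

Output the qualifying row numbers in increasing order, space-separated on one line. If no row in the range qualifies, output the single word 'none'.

Row r has 2^popcount(r) filled cells, so we need popcount(r) = log2(32) = 5.
Scan r = 5..33 and keep those with exactly 5 one-bits:
r=5=101 popcount=2 -> skip
r=6=110 popcount=2 -> skip
r=7=111 popcount=3 -> skip
r=8=1000 popcount=1 -> skip
r=9=1001 popcount=2 -> skip
r=10=1010 popcount=2 -> skip
r=11=1011 popcount=3 -> skip
r=12=1100 popcount=2 -> skip
r=13=1101 popcount=3 -> skip
r=14=1110 popcount=3 -> skip
r=15=1111 popcount=4 -> skip
r=16=10000 popcount=1 -> skip
r=17=10001 popcount=2 -> skip
r=18=10010 popcount=2 -> skip
r=19=10011 popcount=3 -> skip
r=20=10100 popcount=2 -> skip
r=21=10101 popcount=3 -> skip
r=22=10110 popcount=3 -> skip
r=23=10111 popcount=4 -> skip
r=24=11000 popcount=2 -> skip
r=25=11001 popcount=3 -> skip
r=26=11010 popcount=3 -> skip
r=27=11011 popcount=4 -> skip
r=28=11100 popcount=3 -> skip
r=29=11101 popcount=4 -> skip
r=30=11110 popcount=4 -> skip
r=31=11111 popcount=5 -> KEEP
r=32=100000 popcount=1 -> skip
r=33=100001 popcount=2 -> skip
Kept rows: 31

Answer: 31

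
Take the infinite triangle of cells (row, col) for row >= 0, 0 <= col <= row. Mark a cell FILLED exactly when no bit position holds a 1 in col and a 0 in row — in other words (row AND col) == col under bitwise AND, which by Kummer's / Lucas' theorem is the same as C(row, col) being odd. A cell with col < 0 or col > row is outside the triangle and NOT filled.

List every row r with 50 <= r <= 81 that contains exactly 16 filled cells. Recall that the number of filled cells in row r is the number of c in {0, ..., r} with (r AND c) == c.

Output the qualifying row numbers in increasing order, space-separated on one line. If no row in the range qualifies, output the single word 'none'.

Answer: 51 53 54 57 58 60 71 75 77 78

Derivation:
Row r has 2^popcount(r) filled cells, so we need popcount(r) = log2(16) = 4.
Scan r = 50..81 and keep those with exactly 4 one-bits:
r=50=110010 popcount=3 -> skip
r=51=110011 popcount=4 -> KEEP
r=52=110100 popcount=3 -> skip
r=53=110101 popcount=4 -> KEEP
r=54=110110 popcount=4 -> KEEP
r=55=110111 popcount=5 -> skip
r=56=111000 popcount=3 -> skip
r=57=111001 popcount=4 -> KEEP
r=58=111010 popcount=4 -> KEEP
r=59=111011 popcount=5 -> skip
r=60=111100 popcount=4 -> KEEP
r=61=111101 popcount=5 -> skip
r=62=111110 popcount=5 -> skip
r=63=111111 popcount=6 -> skip
r=64=1000000 popcount=1 -> skip
r=65=1000001 popcount=2 -> skip
r=66=1000010 popcount=2 -> skip
r=67=1000011 popcount=3 -> skip
r=68=1000100 popcount=2 -> skip
r=69=1000101 popcount=3 -> skip
r=70=1000110 popcount=3 -> skip
r=71=1000111 popcount=4 -> KEEP
r=72=1001000 popcount=2 -> skip
r=73=1001001 popcount=3 -> skip
r=74=1001010 popcount=3 -> skip
r=75=1001011 popcount=4 -> KEEP
r=76=1001100 popcount=3 -> skip
r=77=1001101 popcount=4 -> KEEP
r=78=1001110 popcount=4 -> KEEP
r=79=1001111 popcount=5 -> skip
r=80=1010000 popcount=2 -> skip
r=81=1010001 popcount=3 -> skip
Kept rows: 51 53 54 57 58 60 71 75 77 78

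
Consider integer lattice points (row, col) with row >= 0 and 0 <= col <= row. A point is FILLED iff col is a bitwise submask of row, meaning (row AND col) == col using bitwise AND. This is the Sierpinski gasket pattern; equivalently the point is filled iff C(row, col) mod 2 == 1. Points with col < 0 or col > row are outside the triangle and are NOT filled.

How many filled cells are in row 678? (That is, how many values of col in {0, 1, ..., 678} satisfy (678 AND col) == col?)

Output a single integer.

678 in binary = 1010100110
popcount(678) = number of 1-bits in 1010100110 = 5
A col c satisfies (678 AND c) == c iff every set bit of c is also set in 678; each of the 5 set bits of 678 can independently be on or off in c.
count = 2^5 = 32

Answer: 32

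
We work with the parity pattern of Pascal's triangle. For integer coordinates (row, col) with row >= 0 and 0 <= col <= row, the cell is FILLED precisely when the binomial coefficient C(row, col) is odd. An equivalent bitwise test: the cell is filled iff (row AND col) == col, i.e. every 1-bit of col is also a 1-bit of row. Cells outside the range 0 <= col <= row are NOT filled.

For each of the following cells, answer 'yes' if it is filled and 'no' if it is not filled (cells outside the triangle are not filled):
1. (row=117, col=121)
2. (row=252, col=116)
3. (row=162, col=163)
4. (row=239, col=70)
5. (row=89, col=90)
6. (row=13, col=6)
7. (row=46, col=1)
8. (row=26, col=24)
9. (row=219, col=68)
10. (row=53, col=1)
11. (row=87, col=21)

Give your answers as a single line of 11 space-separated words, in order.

Answer: no yes no yes no no no yes no yes yes

Derivation:
(117,121): col outside [0, 117] -> not filled
(252,116): row=0b11111100, col=0b1110100, row AND col = 0b1110100 = 116; 116 == 116 -> filled
(162,163): col outside [0, 162] -> not filled
(239,70): row=0b11101111, col=0b1000110, row AND col = 0b1000110 = 70; 70 == 70 -> filled
(89,90): col outside [0, 89] -> not filled
(13,6): row=0b1101, col=0b110, row AND col = 0b100 = 4; 4 != 6 -> empty
(46,1): row=0b101110, col=0b1, row AND col = 0b0 = 0; 0 != 1 -> empty
(26,24): row=0b11010, col=0b11000, row AND col = 0b11000 = 24; 24 == 24 -> filled
(219,68): row=0b11011011, col=0b1000100, row AND col = 0b1000000 = 64; 64 != 68 -> empty
(53,1): row=0b110101, col=0b1, row AND col = 0b1 = 1; 1 == 1 -> filled
(87,21): row=0b1010111, col=0b10101, row AND col = 0b10101 = 21; 21 == 21 -> filled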